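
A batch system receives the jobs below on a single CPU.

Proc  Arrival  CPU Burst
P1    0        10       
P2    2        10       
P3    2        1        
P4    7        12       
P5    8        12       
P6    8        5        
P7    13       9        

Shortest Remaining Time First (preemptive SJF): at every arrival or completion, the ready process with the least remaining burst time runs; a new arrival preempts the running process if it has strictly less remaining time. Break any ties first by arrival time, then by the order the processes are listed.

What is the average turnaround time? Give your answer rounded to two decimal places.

Gantt: | P1 0-2 | P3 2-3 | P1 3-11 | P6 11-16 | P7 16-25 | P2 25-35 | P4 35-47 | P5 47-59 |
Completion: P1=11  P2=35  P3=3  P4=47  P5=59  P6=16  P7=25
Turnaround times: P1=11, P2=33, P3=1, P4=40, P5=51, P6=8, P7=12
Average turnaround = (11+33+1+40+51+8+12) / 7 = 156/7 = 22.29

22.29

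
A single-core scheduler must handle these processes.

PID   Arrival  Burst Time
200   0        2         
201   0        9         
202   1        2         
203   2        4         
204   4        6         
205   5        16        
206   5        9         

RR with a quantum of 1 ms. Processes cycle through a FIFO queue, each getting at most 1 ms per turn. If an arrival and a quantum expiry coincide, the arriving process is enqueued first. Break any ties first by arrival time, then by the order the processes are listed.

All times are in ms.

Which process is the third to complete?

203

Schedule: | 200 0-1 | 201 1-2 | 202 2-3 | 200 3-4 | 203 4-5 | 201 5-6 | 202 6-7 | 204 7-8 | 205 8-9 | 206 9-10 | 203 10-11 | 201 11-12 | 204 12-13 | 205 13-14 | 206 14-15 | 203 15-16 | 201 16-17 | 204 17-18 | 205 18-19 | 206 19-20 | 203 20-21 | 201 21-22 | 204 22-23 | 205 23-24 | 206 24-25 | 201 25-26 | 204 26-27 | 205 27-28 | 206 28-29 | 201 29-30 | 204 30-31 | 205 31-32 | 206 32-33 | 201 33-34 | 205 34-35 | 206 35-36 | 201 36-37 | 205 37-38 | 206 38-39 | 205 39-40 | 206 40-41 | 205 41-48 |
Completion: 200=4  201=37  202=7  203=21  204=31  205=48  206=41
Turnaround (C−A): 200=4  201=37  202=6  203=19  204=27  205=43  206=36
Finish order: 200 → 202 → 203 → 204 → 201 → 206 → 205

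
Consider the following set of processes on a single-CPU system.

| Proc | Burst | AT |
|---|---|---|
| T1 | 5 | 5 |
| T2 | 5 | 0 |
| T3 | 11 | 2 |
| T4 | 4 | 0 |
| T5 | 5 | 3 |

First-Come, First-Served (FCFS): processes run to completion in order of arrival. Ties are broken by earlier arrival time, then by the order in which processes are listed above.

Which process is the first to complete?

Timeline: | T2 0-5 | T4 5-9 | T3 9-20 | T5 20-25 | T1 25-30 |
Completion: T1=30  T2=5  T3=20  T4=9  T5=25
Finish order: T2 → T4 → T3 → T5 → T1

T2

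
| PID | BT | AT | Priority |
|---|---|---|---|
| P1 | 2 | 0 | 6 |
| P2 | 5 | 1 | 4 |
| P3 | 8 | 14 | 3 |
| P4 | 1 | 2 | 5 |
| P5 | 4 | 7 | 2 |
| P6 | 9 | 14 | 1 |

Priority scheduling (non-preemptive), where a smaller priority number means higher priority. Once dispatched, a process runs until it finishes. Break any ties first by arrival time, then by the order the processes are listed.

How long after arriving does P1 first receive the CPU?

0

Schedule: | P1 0-2 | P2 2-7 | P5 7-11 | P4 11-12 | idle 12-14 | P6 14-23 | P3 23-31 |
Completion: P1=2  P2=7  P3=31  P4=12  P5=11  P6=23
Response(P1) = first start − arrival = 0 − 0 = 0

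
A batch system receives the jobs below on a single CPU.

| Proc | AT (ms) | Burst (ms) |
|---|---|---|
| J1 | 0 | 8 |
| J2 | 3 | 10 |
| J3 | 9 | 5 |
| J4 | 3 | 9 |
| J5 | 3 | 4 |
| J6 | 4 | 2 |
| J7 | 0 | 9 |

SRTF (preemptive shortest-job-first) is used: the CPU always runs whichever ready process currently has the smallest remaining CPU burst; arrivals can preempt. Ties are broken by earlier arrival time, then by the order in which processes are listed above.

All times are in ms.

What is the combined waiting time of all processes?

91

Gantt: | J1 0-3 | J5 3-4 | J6 4-6 | J5 6-9 | J1 9-14 | J3 14-19 | J7 19-28 | J4 28-37 | J2 37-47 |
Completion: J1=14  J2=47  J3=19  J4=37  J5=9  J6=6  J7=28
Turnaround (C−A): J1=14  J2=44  J3=10  J4=34  J5=6  J6=2  J7=28
Waiting = turnaround − burst: J1=6, J2=34, J3=5, J4=25, J5=2, J6=0, J7=19
Total waiting = 6 + 34 + 5 + 25 + 2 + 0 + 19 = 91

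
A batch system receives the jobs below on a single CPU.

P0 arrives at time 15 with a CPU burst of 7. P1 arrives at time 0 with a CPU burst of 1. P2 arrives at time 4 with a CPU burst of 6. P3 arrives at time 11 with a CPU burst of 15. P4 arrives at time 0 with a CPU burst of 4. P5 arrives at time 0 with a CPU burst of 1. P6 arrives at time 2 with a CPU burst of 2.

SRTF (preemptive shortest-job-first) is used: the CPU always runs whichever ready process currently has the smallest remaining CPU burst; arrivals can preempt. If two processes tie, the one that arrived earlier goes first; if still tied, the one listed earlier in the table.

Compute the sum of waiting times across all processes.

19

Timeline: | P1 0-1 | P5 1-2 | P6 2-4 | P4 4-8 | P2 8-14 | P3 14-15 | P0 15-22 | P3 22-36 |
Completion: P0=22  P1=1  P2=14  P3=36  P4=8  P5=2  P6=4
Turnaround (C−A): P0=7  P1=1  P2=10  P3=25  P4=8  P5=2  P6=2
Waiting = turnaround − burst: P0=0, P1=0, P2=4, P3=10, P4=4, P5=1, P6=0
Total waiting = 0 + 0 + 4 + 10 + 4 + 1 + 0 = 19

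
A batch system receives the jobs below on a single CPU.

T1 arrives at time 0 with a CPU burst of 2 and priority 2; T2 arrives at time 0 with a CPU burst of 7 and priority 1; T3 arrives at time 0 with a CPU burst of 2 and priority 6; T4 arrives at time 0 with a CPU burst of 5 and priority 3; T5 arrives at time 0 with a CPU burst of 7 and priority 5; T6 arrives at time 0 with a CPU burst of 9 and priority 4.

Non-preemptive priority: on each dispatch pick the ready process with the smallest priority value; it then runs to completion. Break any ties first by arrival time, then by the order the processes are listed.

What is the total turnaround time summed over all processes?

Gantt: | T2 0-7 | T1 7-9 | T4 9-14 | T6 14-23 | T5 23-30 | T3 30-32 |
Completion: T1=9  T2=7  T3=32  T4=14  T5=30  T6=23
Turnaround = completion − arrival: T1=9, T2=7, T3=32, T4=14, T5=30, T6=23
Total turnaround = 9 + 7 + 32 + 14 + 30 + 23 = 115

115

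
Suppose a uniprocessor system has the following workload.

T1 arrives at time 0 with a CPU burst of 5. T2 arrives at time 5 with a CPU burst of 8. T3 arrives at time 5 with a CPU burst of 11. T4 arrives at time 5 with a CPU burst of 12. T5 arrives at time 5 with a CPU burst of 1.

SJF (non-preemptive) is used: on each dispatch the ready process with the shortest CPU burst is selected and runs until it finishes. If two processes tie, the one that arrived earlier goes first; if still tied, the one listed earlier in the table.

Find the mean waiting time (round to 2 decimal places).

Timeline: | T1 0-5 | T5 5-6 | T2 6-14 | T3 14-25 | T4 25-37 |
Completion: T1=5  T2=14  T3=25  T4=37  T5=6
Turnaround (C−A): T1=5  T2=9  T3=20  T4=32  T5=1
Waiting times: T1=0, T2=1, T3=9, T4=20, T5=0
Average waiting = (0+1+9+20+0) / 5 = 30/5 = 6.00

6.00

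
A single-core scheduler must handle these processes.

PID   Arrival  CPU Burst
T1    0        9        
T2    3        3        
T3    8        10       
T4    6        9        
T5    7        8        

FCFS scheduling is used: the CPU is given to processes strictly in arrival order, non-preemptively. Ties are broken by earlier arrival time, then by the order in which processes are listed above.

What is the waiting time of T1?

Timeline: | T1 0-9 | T2 9-12 | T4 12-21 | T5 21-29 | T3 29-39 |
Completion: T1=9  T2=12  T3=39  T4=21  T5=29
Waiting(T1) = turnaround − burst = 9 − 9 = 0

0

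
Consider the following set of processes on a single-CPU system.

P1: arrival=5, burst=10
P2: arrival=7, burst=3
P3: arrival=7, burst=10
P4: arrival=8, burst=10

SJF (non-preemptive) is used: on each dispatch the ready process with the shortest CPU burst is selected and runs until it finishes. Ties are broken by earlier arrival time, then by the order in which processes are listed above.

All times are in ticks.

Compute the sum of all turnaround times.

Schedule: | idle 0-5 | P1 5-15 | P2 15-18 | P3 18-28 | P4 28-38 |
Completion: P1=15  P2=18  P3=28  P4=38
Turnaround (C−A): P1=10  P2=11  P3=21  P4=30
Turnaround = completion − arrival: P1=10, P2=11, P3=21, P4=30
Total turnaround = 10 + 11 + 21 + 30 = 72

72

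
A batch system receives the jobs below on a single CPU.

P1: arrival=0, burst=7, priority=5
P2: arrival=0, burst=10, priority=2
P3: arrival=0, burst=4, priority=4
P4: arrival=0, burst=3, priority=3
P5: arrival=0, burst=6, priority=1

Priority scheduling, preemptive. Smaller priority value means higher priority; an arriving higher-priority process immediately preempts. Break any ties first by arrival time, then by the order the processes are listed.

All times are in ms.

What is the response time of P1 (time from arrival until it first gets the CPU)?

Timeline: | P5 0-6 | P2 6-16 | P4 16-19 | P3 19-23 | P1 23-30 |
Completion: P1=30  P2=16  P3=23  P4=19  P5=6
Response(P1) = first start − arrival = 23 − 0 = 23

23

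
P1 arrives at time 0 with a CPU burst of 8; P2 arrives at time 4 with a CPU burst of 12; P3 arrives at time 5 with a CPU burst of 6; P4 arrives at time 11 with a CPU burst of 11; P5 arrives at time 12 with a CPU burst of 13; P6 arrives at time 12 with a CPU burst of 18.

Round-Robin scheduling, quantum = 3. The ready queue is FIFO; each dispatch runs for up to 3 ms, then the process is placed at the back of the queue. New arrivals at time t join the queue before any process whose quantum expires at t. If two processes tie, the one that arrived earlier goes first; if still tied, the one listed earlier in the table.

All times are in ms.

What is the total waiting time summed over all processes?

160

Gantt: | P1 0-6 | P2 6-9 | P3 9-12 | P1 12-14 | P2 14-17 | P4 17-20 | P5 20-23 | P6 23-26 | P3 26-29 | P2 29-32 | P4 32-35 | P5 35-38 | P6 38-41 | P2 41-44 | P4 44-47 | P5 47-50 | P6 50-53 | P4 53-55 | P5 55-58 | P6 58-61 | P5 61-62 | P6 62-68 |
Completion: P1=14  P2=44  P3=29  P4=55  P5=62  P6=68
Turnaround (C−A): P1=14  P2=40  P3=24  P4=44  P5=50  P6=56
Waiting = turnaround − burst: P1=6, P2=28, P3=18, P4=33, P5=37, P6=38
Total waiting = 6 + 28 + 18 + 33 + 37 + 38 = 160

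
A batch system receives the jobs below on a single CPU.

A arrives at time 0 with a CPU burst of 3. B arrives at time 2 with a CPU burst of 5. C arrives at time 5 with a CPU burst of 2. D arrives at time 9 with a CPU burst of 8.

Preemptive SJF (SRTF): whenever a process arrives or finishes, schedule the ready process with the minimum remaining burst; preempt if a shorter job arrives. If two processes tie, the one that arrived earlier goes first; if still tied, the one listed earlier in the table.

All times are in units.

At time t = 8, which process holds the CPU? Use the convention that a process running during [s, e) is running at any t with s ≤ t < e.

Gantt: | A 0-3 | B 3-5 | C 5-7 | B 7-10 | D 10-18 |
Completion: A=3  B=10  C=7  D=18
Turnaround (C−A): A=3  B=8  C=2  D=9

B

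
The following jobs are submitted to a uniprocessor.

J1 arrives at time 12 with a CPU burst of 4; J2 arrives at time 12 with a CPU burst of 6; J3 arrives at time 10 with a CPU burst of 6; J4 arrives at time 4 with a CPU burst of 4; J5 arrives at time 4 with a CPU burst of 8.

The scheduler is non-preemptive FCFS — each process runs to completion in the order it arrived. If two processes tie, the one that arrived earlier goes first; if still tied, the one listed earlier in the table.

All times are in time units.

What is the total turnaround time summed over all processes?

Timeline: | idle 0-4 | J4 4-8 | J5 8-16 | J3 16-22 | J1 22-26 | J2 26-32 |
Completion: J1=26  J2=32  J3=22  J4=8  J5=16
Turnaround (C−A): J1=14  J2=20  J3=12  J4=4  J5=12
Turnaround = completion − arrival: J1=14, J2=20, J3=12, J4=4, J5=12
Total turnaround = 14 + 20 + 12 + 4 + 12 = 62

62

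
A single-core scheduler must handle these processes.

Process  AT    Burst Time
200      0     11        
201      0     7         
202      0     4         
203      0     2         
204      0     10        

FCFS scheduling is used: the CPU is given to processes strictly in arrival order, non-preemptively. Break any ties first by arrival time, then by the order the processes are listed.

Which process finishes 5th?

Schedule: | 200 0-11 | 201 11-18 | 202 18-22 | 203 22-24 | 204 24-34 |
Completion: 200=11  201=18  202=22  203=24  204=34
Finish order: 200 → 201 → 202 → 203 → 204

204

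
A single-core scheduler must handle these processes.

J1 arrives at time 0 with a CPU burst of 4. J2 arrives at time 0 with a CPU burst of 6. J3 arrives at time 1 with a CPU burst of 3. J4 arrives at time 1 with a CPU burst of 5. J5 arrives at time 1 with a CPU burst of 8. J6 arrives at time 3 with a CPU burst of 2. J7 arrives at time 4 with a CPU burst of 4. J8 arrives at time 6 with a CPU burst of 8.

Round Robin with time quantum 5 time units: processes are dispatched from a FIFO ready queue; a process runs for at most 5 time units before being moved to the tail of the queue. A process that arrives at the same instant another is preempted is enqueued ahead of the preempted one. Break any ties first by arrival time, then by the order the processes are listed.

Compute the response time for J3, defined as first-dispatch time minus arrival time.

8

Schedule: | J1 0-4 | J2 4-9 | J3 9-12 | J4 12-17 | J5 17-22 | J6 22-24 | J7 24-28 | J8 28-33 | J2 33-34 | J5 34-37 | J8 37-40 |
Completion: J1=4  J2=34  J3=12  J4=17  J5=37  J6=24  J7=28  J8=40
Response(J3) = first start − arrival = 9 − 1 = 8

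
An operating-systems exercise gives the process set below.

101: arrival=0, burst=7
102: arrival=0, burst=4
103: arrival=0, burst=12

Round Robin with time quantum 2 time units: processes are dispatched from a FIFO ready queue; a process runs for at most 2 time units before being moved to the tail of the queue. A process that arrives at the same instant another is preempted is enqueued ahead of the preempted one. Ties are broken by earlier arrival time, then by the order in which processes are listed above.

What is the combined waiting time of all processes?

27

Gantt: | 101 0-2 | 102 2-4 | 103 4-6 | 101 6-8 | 102 8-10 | 103 10-12 | 101 12-14 | 103 14-16 | 101 16-17 | 103 17-23 |
Completion: 101=17  102=10  103=23
Turnaround (C−A): 101=17  102=10  103=23
Waiting = turnaround − burst: 101=10, 102=6, 103=11
Total waiting = 10 + 6 + 11 = 27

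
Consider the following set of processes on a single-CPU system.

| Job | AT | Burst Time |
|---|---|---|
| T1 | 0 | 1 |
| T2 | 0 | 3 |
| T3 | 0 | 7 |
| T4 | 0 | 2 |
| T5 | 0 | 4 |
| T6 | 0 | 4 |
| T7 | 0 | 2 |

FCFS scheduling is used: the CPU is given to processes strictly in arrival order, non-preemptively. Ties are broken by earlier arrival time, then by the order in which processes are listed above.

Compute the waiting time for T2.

Timeline: | T1 0-1 | T2 1-4 | T3 4-11 | T4 11-13 | T5 13-17 | T6 17-21 | T7 21-23 |
Completion: T1=1  T2=4  T3=11  T4=13  T5=17  T6=21  T7=23
Waiting(T2) = turnaround − burst = 4 − 3 = 1

1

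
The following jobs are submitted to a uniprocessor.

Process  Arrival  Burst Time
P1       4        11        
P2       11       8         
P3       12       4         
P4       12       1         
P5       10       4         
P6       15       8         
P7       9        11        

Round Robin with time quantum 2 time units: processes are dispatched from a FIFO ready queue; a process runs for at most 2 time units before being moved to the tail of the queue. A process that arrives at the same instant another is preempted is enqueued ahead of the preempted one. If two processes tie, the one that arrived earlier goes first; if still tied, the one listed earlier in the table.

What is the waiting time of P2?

27

Timeline: | idle 0-4 | P1 4-10 | P7 10-12 | P5 12-14 | P1 14-16 | P2 16-18 | P3 18-20 | P4 20-21 | P7 21-23 | P5 23-25 | P6 25-27 | P1 27-29 | P2 29-31 | P3 31-33 | P7 33-35 | P6 35-37 | P1 37-38 | P2 38-40 | P7 40-42 | P6 42-44 | P2 44-46 | P7 46-48 | P6 48-50 | P7 50-51 |
Completion: P1=38  P2=46  P3=33  P4=21  P5=25  P6=50  P7=51
Turnaround (C−A): P1=34  P2=35  P3=21  P4=9  P5=15  P6=35  P7=42
Waiting(P2) = turnaround − burst = 35 − 8 = 27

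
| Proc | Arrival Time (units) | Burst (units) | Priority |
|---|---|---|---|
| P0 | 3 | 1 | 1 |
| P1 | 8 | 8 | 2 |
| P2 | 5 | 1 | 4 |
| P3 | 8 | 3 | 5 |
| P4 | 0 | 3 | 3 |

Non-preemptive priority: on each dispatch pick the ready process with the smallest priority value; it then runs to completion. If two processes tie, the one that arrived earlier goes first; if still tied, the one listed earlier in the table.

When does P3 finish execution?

Timeline: | P4 0-3 | P0 3-4 | idle 4-5 | P2 5-6 | idle 6-8 | P1 8-16 | P3 16-19 |
Completion: P0=4  P1=16  P2=6  P3=19  P4=3
Turnaround (C−A): P0=1  P1=8  P2=1  P3=11  P4=3

19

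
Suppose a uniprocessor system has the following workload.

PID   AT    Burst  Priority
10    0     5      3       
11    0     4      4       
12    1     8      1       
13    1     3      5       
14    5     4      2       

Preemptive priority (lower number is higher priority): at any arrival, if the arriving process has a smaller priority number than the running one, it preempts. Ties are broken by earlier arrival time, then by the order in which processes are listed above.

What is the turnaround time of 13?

Gantt: | 10 0-1 | 12 1-9 | 14 9-13 | 10 13-17 | 11 17-21 | 13 21-24 |
Completion: 10=17  11=21  12=9  13=24  14=13
Turnaround (C−A): 10=17  11=21  12=8  13=23  14=8
Turnaround(13) = completion − arrival = 24 − 1 = 23

23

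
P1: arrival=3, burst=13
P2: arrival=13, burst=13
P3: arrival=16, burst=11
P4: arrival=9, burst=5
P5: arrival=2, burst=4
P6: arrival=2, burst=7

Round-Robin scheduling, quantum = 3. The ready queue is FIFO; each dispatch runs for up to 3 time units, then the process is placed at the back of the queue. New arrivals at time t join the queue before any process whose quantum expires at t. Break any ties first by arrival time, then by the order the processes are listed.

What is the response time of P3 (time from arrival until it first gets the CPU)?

9

Timeline: | idle 0-2 | P5 2-5 | P6 5-8 | P1 8-11 | P5 11-12 | P6 12-15 | P4 15-18 | P1 18-21 | P2 21-24 | P6 24-25 | P3 25-28 | P4 28-30 | P1 30-33 | P2 33-36 | P3 36-39 | P1 39-42 | P2 42-45 | P3 45-48 | P1 48-49 | P2 49-52 | P3 52-54 | P2 54-55 |
Completion: P1=49  P2=55  P3=54  P4=30  P5=12  P6=25
Turnaround (C−A): P1=46  P2=42  P3=38  P4=21  P5=10  P6=23
Response(P3) = first start − arrival = 25 − 16 = 9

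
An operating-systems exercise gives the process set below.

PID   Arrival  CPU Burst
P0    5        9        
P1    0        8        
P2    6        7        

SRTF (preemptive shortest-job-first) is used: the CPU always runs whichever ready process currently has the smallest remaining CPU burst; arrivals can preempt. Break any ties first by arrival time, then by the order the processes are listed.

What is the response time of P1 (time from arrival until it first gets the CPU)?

Timeline: | P1 0-8 | P2 8-15 | P0 15-24 |
Completion: P0=24  P1=8  P2=15
Turnaround (C−A): P0=19  P1=8  P2=9
Response(P1) = first start − arrival = 0 − 0 = 0

0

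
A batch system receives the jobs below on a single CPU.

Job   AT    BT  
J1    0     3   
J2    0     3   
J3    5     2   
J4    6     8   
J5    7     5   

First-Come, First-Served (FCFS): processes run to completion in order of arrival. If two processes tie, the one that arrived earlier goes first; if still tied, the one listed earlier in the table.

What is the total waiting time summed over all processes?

Timeline: | J1 0-3 | J2 3-6 | J3 6-8 | J4 8-16 | J5 16-21 |
Completion: J1=3  J2=6  J3=8  J4=16  J5=21
Turnaround (C−A): J1=3  J2=6  J3=3  J4=10  J5=14
Waiting = turnaround − burst: J1=0, J2=3, J3=1, J4=2, J5=9
Total waiting = 0 + 3 + 1 + 2 + 9 = 15

15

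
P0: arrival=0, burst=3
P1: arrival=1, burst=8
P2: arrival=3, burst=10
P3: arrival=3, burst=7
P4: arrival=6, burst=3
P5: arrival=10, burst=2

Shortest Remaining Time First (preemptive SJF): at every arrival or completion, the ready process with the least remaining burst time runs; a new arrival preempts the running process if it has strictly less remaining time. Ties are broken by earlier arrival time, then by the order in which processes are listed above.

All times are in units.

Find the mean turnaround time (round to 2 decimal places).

12.00

Schedule: | P0 0-3 | P3 3-6 | P4 6-9 | P3 9-10 | P5 10-12 | P3 12-15 | P1 15-23 | P2 23-33 |
Completion: P0=3  P1=23  P2=33  P3=15  P4=9  P5=12
Turnaround (C−A): P0=3  P1=22  P2=30  P3=12  P4=3  P5=2
Turnaround times: P0=3, P1=22, P2=30, P3=12, P4=3, P5=2
Average turnaround = (3+22+30+12+3+2) / 6 = 72/6 = 12.00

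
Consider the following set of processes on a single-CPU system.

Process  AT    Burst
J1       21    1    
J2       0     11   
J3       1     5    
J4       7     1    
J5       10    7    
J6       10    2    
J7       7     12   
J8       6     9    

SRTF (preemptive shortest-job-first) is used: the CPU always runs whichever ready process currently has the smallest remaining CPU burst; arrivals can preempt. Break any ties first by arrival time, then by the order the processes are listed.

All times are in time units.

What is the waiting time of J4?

0

Schedule: | J2 0-1 | J3 1-6 | J8 6-7 | J4 7-8 | J8 8-10 | J6 10-12 | J8 12-18 | J5 18-21 | J1 21-22 | J5 22-26 | J2 26-36 | J7 36-48 |
Completion: J1=22  J2=36  J3=6  J4=8  J5=26  J6=12  J7=48  J8=18
Waiting(J4) = turnaround − burst = 1 − 1 = 0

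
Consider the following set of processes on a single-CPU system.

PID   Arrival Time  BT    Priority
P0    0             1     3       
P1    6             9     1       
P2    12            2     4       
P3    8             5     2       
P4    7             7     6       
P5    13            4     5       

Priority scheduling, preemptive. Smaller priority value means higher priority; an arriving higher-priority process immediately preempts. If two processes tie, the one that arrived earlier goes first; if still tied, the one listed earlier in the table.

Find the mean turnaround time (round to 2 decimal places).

Gantt: | P0 0-1 | idle 1-6 | P1 6-15 | P3 15-20 | P2 20-22 | P5 22-26 | P4 26-33 |
Completion: P0=1  P1=15  P2=22  P3=20  P4=33  P5=26
Turnaround times: P0=1, P1=9, P2=10, P3=12, P4=26, P5=13
Average turnaround = (1+9+10+12+26+13) / 6 = 71/6 = 11.83

11.83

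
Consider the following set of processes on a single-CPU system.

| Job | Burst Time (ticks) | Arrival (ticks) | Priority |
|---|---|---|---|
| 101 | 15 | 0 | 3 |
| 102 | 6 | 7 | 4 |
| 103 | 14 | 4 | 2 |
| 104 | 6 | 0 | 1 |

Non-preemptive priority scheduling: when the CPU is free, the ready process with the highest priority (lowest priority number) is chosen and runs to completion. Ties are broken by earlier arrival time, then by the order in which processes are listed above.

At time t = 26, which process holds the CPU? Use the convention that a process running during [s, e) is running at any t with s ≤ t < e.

101

Gantt: | 104 0-6 | 103 6-20 | 101 20-35 | 102 35-41 |
Completion: 101=35  102=41  103=20  104=6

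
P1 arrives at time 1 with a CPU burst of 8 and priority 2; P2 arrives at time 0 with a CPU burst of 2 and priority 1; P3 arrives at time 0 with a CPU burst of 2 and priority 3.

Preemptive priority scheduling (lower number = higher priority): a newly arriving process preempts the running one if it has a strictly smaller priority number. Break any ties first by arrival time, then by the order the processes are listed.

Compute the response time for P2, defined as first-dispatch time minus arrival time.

0

Gantt: | P2 0-2 | P1 2-10 | P3 10-12 |
Completion: P1=10  P2=2  P3=12
Response(P2) = first start − arrival = 0 − 0 = 0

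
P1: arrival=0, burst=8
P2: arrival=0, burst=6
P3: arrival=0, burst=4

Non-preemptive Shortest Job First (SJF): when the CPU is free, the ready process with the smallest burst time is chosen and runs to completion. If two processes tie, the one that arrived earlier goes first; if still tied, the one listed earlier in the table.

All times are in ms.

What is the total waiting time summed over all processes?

Gantt: | P3 0-4 | P2 4-10 | P1 10-18 |
Completion: P1=18  P2=10  P3=4
Waiting = turnaround − burst: P1=10, P2=4, P3=0
Total waiting = 10 + 4 + 0 = 14

14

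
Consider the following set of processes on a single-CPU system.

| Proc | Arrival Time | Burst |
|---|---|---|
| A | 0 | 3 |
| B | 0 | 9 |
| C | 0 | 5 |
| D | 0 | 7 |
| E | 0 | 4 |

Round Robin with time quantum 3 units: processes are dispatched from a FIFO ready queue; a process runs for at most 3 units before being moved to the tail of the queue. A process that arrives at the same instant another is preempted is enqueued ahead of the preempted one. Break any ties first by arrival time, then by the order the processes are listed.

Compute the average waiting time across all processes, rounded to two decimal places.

Timeline: | A 0-3 | B 3-6 | C 6-9 | D 9-12 | E 12-15 | B 15-18 | C 18-20 | D 20-23 | E 23-24 | B 24-27 | D 27-28 |
Completion: A=3  B=27  C=20  D=28  E=24
Turnaround (C−A): A=3  B=27  C=20  D=28  E=24
Waiting times: A=0, B=18, C=15, D=21, E=20
Average waiting = (0+18+15+21+20) / 5 = 74/5 = 14.80

14.80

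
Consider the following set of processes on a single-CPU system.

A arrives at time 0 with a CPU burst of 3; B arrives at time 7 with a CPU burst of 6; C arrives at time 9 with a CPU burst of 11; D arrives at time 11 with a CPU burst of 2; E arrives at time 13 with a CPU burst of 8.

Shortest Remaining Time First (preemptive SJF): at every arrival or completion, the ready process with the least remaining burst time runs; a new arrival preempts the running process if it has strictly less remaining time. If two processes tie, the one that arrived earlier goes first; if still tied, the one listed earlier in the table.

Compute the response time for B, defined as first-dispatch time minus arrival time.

0

Timeline: | A 0-3 | idle 3-7 | B 7-13 | D 13-15 | E 15-23 | C 23-34 |
Completion: A=3  B=13  C=34  D=15  E=23
Response(B) = first start − arrival = 7 − 7 = 0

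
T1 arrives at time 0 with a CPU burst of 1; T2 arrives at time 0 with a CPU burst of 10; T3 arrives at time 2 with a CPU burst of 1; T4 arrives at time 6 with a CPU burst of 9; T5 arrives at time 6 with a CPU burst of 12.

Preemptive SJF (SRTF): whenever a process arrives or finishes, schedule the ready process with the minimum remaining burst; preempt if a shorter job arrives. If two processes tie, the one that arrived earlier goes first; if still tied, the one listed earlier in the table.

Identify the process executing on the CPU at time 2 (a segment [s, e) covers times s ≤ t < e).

Timeline: | T1 0-1 | T2 1-2 | T3 2-3 | T2 3-12 | T4 12-21 | T5 21-33 |
Completion: T1=1  T2=12  T3=3  T4=21  T5=33

T3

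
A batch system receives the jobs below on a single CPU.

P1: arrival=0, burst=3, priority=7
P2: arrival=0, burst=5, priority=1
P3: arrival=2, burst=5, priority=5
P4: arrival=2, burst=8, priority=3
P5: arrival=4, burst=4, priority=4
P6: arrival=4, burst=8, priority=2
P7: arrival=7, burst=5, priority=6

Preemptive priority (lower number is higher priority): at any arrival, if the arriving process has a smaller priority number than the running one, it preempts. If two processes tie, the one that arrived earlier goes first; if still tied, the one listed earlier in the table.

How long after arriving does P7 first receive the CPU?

23

Gantt: | P2 0-5 | P6 5-13 | P4 13-21 | P5 21-25 | P3 25-30 | P7 30-35 | P1 35-38 |
Completion: P1=38  P2=5  P3=30  P4=21  P5=25  P6=13  P7=35
Turnaround (C−A): P1=38  P2=5  P3=28  P4=19  P5=21  P6=9  P7=28
Response(P7) = first start − arrival = 30 − 7 = 23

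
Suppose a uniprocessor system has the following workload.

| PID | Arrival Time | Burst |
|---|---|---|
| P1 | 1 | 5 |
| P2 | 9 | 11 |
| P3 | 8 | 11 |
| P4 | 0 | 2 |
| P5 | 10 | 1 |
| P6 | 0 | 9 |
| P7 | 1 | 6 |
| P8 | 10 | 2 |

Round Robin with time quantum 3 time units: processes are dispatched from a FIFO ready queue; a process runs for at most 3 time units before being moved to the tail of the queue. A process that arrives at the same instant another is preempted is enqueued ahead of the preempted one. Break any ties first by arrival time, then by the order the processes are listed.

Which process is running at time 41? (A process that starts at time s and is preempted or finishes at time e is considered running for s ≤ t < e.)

P2

Timeline: | P4 0-2 | P6 2-5 | P1 5-8 | P7 8-11 | P6 11-14 | P3 14-17 | P1 17-19 | P2 19-22 | P5 22-23 | P8 23-25 | P7 25-28 | P6 28-31 | P3 31-34 | P2 34-37 | P3 37-40 | P2 40-43 | P3 43-45 | P2 45-47 |
Completion: P1=19  P2=47  P3=45  P4=2  P5=23  P6=31  P7=28  P8=25
Turnaround (C−A): P1=18  P2=38  P3=37  P4=2  P5=13  P6=31  P7=27  P8=15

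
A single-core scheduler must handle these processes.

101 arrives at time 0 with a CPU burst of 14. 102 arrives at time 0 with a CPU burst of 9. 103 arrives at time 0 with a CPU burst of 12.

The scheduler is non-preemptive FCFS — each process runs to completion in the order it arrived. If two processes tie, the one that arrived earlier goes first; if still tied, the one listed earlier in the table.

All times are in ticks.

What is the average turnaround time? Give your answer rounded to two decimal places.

24.00

Gantt: | 101 0-14 | 102 14-23 | 103 23-35 |
Completion: 101=14  102=23  103=35
Turnaround (C−A): 101=14  102=23  103=35
Turnaround times: 101=14, 102=23, 103=35
Average turnaround = (14+23+35) / 3 = 72/3 = 24.00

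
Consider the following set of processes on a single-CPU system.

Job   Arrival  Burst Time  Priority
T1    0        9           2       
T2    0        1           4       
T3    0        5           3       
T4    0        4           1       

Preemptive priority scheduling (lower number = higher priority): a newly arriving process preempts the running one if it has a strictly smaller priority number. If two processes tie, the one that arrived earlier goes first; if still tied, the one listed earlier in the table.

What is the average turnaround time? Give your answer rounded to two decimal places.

13.50

Gantt: | T4 0-4 | T1 4-13 | T3 13-18 | T2 18-19 |
Completion: T1=13  T2=19  T3=18  T4=4
Turnaround (C−A): T1=13  T2=19  T3=18  T4=4
Turnaround times: T1=13, T2=19, T3=18, T4=4
Average turnaround = (13+19+18+4) / 4 = 54/4 = 13.50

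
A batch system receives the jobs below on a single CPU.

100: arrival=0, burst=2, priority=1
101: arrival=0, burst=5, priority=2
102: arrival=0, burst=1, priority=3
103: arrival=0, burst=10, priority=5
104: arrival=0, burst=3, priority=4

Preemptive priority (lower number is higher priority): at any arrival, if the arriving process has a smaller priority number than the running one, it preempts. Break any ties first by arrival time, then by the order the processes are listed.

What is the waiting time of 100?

Gantt: | 100 0-2 | 101 2-7 | 102 7-8 | 104 8-11 | 103 11-21 |
Completion: 100=2  101=7  102=8  103=21  104=11
Turnaround (C−A): 100=2  101=7  102=8  103=21  104=11
Waiting(100) = turnaround − burst = 2 − 2 = 0

0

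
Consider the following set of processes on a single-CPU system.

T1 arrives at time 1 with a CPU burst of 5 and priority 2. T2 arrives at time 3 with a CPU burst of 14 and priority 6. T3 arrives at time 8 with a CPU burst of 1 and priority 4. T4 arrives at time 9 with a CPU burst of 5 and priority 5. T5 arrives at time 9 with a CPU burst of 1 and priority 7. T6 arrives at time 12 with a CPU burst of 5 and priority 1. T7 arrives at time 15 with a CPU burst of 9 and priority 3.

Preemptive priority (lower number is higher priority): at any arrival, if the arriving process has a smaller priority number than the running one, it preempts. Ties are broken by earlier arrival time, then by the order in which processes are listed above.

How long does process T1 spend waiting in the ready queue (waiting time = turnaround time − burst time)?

0

Schedule: | idle 0-1 | T1 1-6 | T2 6-8 | T3 8-9 | T4 9-12 | T6 12-17 | T7 17-26 | T4 26-28 | T2 28-40 | T5 40-41 |
Completion: T1=6  T2=40  T3=9  T4=28  T5=41  T6=17  T7=26
Turnaround (C−A): T1=5  T2=37  T3=1  T4=19  T5=32  T6=5  T7=11
Waiting(T1) = turnaround − burst = 5 − 5 = 0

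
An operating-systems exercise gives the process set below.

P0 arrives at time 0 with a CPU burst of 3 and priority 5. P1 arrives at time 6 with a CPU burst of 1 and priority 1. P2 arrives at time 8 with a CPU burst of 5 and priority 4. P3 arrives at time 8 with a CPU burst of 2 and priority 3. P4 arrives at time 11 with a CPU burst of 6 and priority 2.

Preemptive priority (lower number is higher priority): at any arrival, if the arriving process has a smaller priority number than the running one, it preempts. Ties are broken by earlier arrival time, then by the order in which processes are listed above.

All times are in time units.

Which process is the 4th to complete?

P4

Timeline: | P0 0-3 | idle 3-6 | P1 6-7 | idle 7-8 | P3 8-10 | P2 10-11 | P4 11-17 | P2 17-21 |
Completion: P0=3  P1=7  P2=21  P3=10  P4=17
Turnaround (C−A): P0=3  P1=1  P2=13  P3=2  P4=6
Finish order: P0 → P1 → P3 → P4 → P2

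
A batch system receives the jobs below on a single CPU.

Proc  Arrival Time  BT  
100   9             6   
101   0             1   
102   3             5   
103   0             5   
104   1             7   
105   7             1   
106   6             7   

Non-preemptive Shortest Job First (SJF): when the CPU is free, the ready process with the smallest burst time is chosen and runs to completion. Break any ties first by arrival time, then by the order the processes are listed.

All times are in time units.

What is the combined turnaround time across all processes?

79

Timeline: | 101 0-1 | 103 1-6 | 102 6-11 | 105 11-12 | 100 12-18 | 104 18-25 | 106 25-32 |
Completion: 100=18  101=1  102=11  103=6  104=25  105=12  106=32
Turnaround (C−A): 100=9  101=1  102=8  103=6  104=24  105=5  106=26
Turnaround = completion − arrival: 100=9, 101=1, 102=8, 103=6, 104=24, 105=5, 106=26
Total turnaround = 9 + 1 + 8 + 6 + 24 + 5 + 26 = 79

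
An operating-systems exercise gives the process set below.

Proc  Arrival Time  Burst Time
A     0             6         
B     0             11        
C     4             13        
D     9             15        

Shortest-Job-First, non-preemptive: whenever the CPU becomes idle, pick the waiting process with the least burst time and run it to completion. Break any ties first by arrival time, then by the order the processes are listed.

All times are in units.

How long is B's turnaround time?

17

Timeline: | A 0-6 | B 6-17 | C 17-30 | D 30-45 |
Completion: A=6  B=17  C=30  D=45
Turnaround (C−A): A=6  B=17  C=26  D=36
Turnaround(B) = completion − arrival = 17 − 0 = 17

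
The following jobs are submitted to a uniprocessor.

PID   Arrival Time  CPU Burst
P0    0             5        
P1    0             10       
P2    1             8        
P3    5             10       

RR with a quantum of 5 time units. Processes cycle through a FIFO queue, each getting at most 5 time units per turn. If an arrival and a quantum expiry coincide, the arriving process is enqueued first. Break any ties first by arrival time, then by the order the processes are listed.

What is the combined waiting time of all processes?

Schedule: | P0 0-5 | P1 5-10 | P2 10-15 | P3 15-20 | P1 20-25 | P2 25-28 | P3 28-33 |
Completion: P0=5  P1=25  P2=28  P3=33
Turnaround (C−A): P0=5  P1=25  P2=27  P3=28
Waiting = turnaround − burst: P0=0, P1=15, P2=19, P3=18
Total waiting = 0 + 15 + 19 + 18 = 52

52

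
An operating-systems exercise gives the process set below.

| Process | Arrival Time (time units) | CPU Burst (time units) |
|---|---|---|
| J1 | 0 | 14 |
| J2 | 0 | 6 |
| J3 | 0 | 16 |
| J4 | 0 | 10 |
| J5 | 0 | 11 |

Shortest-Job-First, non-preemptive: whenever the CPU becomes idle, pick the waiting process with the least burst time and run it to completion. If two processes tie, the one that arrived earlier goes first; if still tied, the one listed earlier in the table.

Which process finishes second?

J4

Gantt: | J2 0-6 | J4 6-16 | J5 16-27 | J1 27-41 | J3 41-57 |
Completion: J1=41  J2=6  J3=57  J4=16  J5=27
Turnaround (C−A): J1=41  J2=6  J3=57  J4=16  J5=27
Finish order: J2 → J4 → J5 → J1 → J3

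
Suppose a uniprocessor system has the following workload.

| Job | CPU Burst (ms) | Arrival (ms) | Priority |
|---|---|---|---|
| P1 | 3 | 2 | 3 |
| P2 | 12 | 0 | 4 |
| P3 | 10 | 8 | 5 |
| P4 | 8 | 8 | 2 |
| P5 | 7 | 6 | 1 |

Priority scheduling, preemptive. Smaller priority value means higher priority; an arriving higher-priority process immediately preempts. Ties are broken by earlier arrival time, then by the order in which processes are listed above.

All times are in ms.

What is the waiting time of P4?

Gantt: | P2 0-2 | P1 2-5 | P2 5-6 | P5 6-13 | P4 13-21 | P2 21-30 | P3 30-40 |
Completion: P1=5  P2=30  P3=40  P4=21  P5=13
Turnaround (C−A): P1=3  P2=30  P3=32  P4=13  P5=7
Waiting(P4) = turnaround − burst = 13 − 8 = 5

5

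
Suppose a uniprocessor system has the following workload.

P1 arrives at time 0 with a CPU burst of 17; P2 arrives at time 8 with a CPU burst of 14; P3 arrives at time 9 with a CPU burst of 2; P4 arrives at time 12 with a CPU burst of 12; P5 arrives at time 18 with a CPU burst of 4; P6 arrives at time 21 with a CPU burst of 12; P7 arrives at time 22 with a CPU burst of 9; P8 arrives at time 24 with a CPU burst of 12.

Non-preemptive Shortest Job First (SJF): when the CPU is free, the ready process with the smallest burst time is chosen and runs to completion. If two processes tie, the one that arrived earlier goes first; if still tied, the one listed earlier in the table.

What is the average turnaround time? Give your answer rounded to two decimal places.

28.38

Gantt: | P1 0-17 | P3 17-19 | P5 19-23 | P7 23-32 | P4 32-44 | P6 44-56 | P8 56-68 | P2 68-82 |
Completion: P1=17  P2=82  P3=19  P4=44  P5=23  P6=56  P7=32  P8=68
Turnaround times: P1=17, P2=74, P3=10, P4=32, P5=5, P6=35, P7=10, P8=44
Average turnaround = (17+74+10+32+5+35+10+44) / 8 = 227/8 = 28.38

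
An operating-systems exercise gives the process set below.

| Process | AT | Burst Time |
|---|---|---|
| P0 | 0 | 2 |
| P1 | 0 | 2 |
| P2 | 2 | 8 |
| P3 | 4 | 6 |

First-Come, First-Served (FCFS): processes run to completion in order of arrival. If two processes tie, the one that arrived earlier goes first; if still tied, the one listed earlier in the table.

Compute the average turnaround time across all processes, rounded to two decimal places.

Gantt: | P0 0-2 | P1 2-4 | P2 4-12 | P3 12-18 |
Completion: P0=2  P1=4  P2=12  P3=18
Turnaround (C−A): P0=2  P1=4  P2=10  P3=14
Turnaround times: P0=2, P1=4, P2=10, P3=14
Average turnaround = (2+4+10+14) / 4 = 30/4 = 7.50

7.50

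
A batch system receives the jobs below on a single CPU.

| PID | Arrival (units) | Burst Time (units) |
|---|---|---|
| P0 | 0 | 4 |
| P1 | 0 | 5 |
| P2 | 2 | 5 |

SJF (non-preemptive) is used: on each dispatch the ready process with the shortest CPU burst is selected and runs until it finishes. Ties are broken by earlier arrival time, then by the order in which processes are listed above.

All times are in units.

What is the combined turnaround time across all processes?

25

Gantt: | P0 0-4 | P1 4-9 | P2 9-14 |
Completion: P0=4  P1=9  P2=14
Turnaround (C−A): P0=4  P1=9  P2=12
Turnaround = completion − arrival: P0=4, P1=9, P2=12
Total turnaround = 4 + 9 + 12 = 25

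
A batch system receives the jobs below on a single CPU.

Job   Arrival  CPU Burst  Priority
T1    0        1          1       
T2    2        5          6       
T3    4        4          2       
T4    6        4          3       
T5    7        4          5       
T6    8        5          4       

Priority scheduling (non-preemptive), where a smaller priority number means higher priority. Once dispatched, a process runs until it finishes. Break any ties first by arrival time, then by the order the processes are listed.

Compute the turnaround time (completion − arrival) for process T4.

Timeline: | T1 0-1 | idle 1-2 | T2 2-7 | T3 7-11 | T4 11-15 | T6 15-20 | T5 20-24 |
Completion: T1=1  T2=7  T3=11  T4=15  T5=24  T6=20
Turnaround (C−A): T1=1  T2=5  T3=7  T4=9  T5=17  T6=12
Turnaround(T4) = completion − arrival = 15 − 6 = 9

9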